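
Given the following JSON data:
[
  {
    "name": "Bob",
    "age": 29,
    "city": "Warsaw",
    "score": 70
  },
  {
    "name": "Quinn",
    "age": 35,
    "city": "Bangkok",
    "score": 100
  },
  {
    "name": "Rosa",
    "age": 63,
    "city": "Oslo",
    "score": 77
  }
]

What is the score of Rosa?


Looking up record where name = Rosa
Record index: 2
Field 'score' = 77

ANSWER: 77


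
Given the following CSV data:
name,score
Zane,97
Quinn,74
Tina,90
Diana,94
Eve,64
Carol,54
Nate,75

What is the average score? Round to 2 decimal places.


Scores: 97, 74, 90, 94, 64, 54, 75
Sum = 548
Count = 7
Average = 548 / 7 = 78.29

ANSWER: 78.29


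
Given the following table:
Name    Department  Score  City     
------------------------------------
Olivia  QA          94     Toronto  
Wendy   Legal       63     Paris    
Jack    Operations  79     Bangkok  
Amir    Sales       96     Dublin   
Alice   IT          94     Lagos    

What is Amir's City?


Row 4: Amir
City = Dublin

ANSWER: Dublin


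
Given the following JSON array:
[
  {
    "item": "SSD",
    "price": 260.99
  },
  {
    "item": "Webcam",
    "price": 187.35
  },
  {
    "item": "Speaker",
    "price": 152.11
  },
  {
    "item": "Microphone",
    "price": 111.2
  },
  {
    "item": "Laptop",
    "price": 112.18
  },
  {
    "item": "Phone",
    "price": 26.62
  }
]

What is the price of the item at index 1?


Array index 1 -> Webcam
price = 187.35

ANSWER: 187.35


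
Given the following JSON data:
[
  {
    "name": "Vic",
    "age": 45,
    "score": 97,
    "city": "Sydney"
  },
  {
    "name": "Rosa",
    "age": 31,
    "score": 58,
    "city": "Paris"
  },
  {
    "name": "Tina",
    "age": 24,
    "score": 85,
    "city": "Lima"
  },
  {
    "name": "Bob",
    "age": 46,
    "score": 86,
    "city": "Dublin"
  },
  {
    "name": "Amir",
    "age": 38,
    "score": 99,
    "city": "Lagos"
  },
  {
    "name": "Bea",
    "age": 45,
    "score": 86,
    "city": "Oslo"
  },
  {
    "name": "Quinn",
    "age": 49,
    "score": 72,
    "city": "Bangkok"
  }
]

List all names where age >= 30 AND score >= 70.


Checking both conditions:
  Vic (age=45, score=97) -> YES
  Rosa (age=31, score=58) -> no
  Tina (age=24, score=85) -> no
  Bob (age=46, score=86) -> YES
  Amir (age=38, score=99) -> YES
  Bea (age=45, score=86) -> YES
  Quinn (age=49, score=72) -> YES


ANSWER: Vic, Bob, Amir, Bea, Quinn


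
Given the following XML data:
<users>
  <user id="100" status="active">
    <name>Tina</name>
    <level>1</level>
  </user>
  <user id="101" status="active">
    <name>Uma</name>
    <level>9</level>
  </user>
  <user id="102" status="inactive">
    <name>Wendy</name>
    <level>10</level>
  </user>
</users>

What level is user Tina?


Finding user: Tina
<level>1</level>

ANSWER: 1


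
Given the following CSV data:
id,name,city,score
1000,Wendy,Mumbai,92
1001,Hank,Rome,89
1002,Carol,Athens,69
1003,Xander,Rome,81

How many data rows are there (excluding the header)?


Counting rows (excluding header):
Header: id,name,city,score
Data rows: 4

ANSWER: 4


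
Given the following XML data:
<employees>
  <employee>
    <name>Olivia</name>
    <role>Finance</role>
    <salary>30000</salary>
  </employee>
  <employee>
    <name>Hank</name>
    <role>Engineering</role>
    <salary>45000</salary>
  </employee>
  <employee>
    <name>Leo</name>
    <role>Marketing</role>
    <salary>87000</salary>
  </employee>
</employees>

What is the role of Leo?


Searching for <employee> with <name>Leo</name>
Found at position 3
<role>Marketing</role>

ANSWER: Marketing


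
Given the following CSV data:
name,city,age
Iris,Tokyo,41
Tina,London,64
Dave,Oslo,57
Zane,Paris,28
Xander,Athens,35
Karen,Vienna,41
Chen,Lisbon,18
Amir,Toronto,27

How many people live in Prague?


Scanning city column for 'Prague':
Total matches: 0

ANSWER: 0


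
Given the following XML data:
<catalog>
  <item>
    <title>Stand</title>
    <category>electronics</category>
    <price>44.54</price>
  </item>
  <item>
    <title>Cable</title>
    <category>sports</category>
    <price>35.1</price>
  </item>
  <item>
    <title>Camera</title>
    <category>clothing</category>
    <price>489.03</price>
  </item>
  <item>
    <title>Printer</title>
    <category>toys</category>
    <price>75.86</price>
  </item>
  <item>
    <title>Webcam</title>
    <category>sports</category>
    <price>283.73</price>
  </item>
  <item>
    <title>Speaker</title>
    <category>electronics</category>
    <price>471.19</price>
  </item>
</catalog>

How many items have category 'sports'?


Scanning <item> elements for <category>sports</category>:
  Item 2: Cable -> MATCH
  Item 5: Webcam -> MATCH
Count: 2

ANSWER: 2


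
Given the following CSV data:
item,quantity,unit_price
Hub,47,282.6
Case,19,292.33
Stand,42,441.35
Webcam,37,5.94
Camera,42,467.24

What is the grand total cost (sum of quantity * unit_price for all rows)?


Computing row totals:
  Hub: 47 * 282.6 = 13282.2
  Case: 19 * 292.33 = 5554.27
  Stand: 42 * 441.35 = 18536.7
  Webcam: 37 * 5.94 = 219.78
  Camera: 42 * 467.24 = 19624.08
Grand total = 13282.2 + 5554.27 + 18536.7 + 219.78 + 19624.08 = 57217.03

ANSWER: 57217.03


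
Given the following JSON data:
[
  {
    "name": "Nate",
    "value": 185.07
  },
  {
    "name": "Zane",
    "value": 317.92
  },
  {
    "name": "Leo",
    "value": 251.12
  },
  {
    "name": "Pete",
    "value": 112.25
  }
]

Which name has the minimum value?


Comparing values:
  Nate: 185.07
  Zane: 317.92
  Leo: 251.12
  Pete: 112.25
Minimum: Pete (112.25)

ANSWER: Pete


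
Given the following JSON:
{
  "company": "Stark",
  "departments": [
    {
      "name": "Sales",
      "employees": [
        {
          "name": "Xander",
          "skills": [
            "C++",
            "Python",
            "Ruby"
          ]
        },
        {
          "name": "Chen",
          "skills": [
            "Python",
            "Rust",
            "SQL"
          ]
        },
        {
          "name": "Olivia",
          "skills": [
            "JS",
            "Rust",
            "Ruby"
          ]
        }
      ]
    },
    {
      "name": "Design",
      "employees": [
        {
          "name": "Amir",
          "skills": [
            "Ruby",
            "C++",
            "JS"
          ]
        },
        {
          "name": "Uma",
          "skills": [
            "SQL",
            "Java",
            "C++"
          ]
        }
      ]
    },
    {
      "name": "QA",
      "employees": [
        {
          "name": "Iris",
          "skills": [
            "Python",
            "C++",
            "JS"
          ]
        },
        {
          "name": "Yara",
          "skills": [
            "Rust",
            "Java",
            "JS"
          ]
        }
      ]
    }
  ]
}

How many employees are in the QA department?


Path: departments[2].employees
Count: 2

ANSWER: 2


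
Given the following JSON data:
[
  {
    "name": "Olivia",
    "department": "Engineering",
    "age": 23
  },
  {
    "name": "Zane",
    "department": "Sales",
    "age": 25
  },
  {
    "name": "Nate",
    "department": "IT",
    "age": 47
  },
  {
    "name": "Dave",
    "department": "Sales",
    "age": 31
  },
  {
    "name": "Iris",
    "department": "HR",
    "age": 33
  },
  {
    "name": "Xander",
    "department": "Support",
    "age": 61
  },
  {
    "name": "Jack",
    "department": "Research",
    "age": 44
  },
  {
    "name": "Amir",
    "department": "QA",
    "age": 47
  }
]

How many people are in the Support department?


Scanning records for department = Support
  Record 5: Xander
Count: 1

ANSWER: 1


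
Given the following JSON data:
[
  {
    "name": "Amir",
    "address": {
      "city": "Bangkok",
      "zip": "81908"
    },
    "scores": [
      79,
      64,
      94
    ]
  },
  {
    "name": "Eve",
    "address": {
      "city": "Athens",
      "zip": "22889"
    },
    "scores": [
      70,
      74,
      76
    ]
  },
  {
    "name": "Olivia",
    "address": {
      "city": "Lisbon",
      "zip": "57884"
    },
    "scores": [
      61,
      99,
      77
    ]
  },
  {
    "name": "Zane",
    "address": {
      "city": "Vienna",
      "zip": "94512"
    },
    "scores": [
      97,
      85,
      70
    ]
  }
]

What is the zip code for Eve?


Path: records[1].address.zip
Value: 22889

ANSWER: 22889


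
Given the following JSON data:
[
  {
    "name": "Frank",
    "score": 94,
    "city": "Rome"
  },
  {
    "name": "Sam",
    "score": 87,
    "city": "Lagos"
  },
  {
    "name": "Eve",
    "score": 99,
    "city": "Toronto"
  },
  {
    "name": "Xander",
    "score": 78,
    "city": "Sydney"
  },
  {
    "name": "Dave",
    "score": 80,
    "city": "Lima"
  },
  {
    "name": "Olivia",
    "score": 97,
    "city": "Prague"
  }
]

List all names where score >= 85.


Filtering records where score >= 85:
  Frank (score=94) -> YES
  Sam (score=87) -> YES
  Eve (score=99) -> YES
  Xander (score=78) -> no
  Dave (score=80) -> no
  Olivia (score=97) -> YES


ANSWER: Frank, Sam, Eve, Olivia


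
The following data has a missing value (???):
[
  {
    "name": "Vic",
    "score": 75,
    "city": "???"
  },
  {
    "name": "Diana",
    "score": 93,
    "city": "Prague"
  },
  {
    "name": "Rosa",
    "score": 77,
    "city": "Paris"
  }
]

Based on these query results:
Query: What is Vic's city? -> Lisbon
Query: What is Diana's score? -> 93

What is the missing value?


The missing value is Vic's city
From query: Vic's city = Lisbon

ANSWER: Lisbon


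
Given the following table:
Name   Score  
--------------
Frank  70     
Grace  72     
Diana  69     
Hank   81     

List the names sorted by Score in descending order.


Sorting by Score (descending):
  Hank: 81
  Grace: 72
  Frank: 70
  Diana: 69


ANSWER: Hank, Grace, Frank, Diana


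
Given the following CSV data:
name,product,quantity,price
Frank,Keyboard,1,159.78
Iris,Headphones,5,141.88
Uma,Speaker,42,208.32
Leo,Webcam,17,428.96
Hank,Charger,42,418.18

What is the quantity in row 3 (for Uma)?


Row 3: Uma
Column 'quantity' = 42

ANSWER: 42


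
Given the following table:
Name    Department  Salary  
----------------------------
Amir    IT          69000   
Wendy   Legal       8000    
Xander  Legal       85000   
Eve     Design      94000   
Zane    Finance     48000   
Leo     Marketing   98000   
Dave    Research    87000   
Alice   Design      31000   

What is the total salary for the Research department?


Research department members:
  Dave: 87000
Total = 87000 = 87000

ANSWER: 87000


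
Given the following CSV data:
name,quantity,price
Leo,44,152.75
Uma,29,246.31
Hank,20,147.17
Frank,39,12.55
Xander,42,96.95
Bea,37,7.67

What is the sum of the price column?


Values in 'price' column:
  Row 1: 152.75
  Row 2: 246.31
  Row 3: 147.17
  Row 4: 12.55
  Row 5: 96.95
  Row 6: 7.67
Sum = 152.75 + 246.31 + 147.17 + 12.55 + 96.95 + 7.67 = 663.4

ANSWER: 663.4


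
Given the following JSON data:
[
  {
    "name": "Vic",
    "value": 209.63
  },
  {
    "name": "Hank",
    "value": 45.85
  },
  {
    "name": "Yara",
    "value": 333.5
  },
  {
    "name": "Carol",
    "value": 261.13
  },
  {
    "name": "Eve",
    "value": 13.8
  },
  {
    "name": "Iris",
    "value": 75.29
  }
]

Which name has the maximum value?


Comparing values:
  Vic: 209.63
  Hank: 45.85
  Yara: 333.5
  Carol: 261.13
  Eve: 13.8
  Iris: 75.29
Maximum: Yara (333.5)

ANSWER: Yara


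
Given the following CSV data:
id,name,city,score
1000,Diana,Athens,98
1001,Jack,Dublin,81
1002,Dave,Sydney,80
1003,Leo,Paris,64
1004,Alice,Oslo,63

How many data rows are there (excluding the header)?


Counting rows (excluding header):
Header: id,name,city,score
Data rows: 5

ANSWER: 5


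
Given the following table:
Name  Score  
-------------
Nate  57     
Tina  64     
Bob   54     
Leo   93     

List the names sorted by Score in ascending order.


Sorting by Score (ascending):
  Bob: 54
  Nate: 57
  Tina: 64
  Leo: 93


ANSWER: Bob, Nate, Tina, Leo


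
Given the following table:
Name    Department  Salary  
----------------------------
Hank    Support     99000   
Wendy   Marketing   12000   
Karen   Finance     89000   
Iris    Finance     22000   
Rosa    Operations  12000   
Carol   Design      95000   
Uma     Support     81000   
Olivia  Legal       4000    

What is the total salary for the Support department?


Support department members:
  Hank: 99000
  Uma: 81000
Total = 99000 + 81000 = 180000

ANSWER: 180000


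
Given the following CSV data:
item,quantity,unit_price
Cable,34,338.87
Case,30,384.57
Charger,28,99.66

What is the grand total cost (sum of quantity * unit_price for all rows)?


Computing row totals:
  Cable: 34 * 338.87 = 11521.58
  Case: 30 * 384.57 = 11537.1
  Charger: 28 * 99.66 = 2790.48
Grand total = 11521.58 + 11537.1 + 2790.48 = 25849.16

ANSWER: 25849.16


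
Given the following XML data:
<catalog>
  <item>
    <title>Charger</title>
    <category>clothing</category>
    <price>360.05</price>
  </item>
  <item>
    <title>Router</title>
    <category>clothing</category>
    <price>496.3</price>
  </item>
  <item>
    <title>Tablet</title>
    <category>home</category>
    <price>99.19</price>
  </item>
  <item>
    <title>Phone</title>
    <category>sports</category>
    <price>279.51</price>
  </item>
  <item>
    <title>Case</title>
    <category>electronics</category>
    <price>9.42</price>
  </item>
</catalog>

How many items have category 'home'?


Scanning <item> elements for <category>home</category>:
  Item 3: Tablet -> MATCH
Count: 1

ANSWER: 1


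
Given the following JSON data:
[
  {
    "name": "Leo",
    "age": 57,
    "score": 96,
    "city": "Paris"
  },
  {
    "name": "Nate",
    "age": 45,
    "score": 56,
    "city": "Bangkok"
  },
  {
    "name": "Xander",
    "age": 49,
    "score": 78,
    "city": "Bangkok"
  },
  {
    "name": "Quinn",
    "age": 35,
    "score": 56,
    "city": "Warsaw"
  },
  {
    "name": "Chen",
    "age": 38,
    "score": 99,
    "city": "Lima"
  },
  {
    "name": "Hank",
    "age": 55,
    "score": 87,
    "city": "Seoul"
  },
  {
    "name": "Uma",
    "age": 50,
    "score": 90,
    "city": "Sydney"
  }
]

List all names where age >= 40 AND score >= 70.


Checking both conditions:
  Leo (age=57, score=96) -> YES
  Nate (age=45, score=56) -> no
  Xander (age=49, score=78) -> YES
  Quinn (age=35, score=56) -> no
  Chen (age=38, score=99) -> no
  Hank (age=55, score=87) -> YES
  Uma (age=50, score=90) -> YES


ANSWER: Leo, Xander, Hank, Uma


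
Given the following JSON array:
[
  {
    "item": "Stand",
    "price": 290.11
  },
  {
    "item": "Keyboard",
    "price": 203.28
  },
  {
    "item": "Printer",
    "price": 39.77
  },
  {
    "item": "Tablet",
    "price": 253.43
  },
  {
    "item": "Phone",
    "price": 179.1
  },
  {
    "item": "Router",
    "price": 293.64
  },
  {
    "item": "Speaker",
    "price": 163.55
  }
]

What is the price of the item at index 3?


Array index 3 -> Tablet
price = 253.43

ANSWER: 253.43


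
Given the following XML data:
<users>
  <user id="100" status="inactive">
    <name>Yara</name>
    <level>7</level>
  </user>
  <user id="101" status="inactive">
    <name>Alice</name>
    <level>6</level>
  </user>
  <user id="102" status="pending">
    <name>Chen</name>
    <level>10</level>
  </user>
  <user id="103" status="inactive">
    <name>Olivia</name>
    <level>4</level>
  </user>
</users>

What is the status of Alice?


Finding user with name = Alice
user id="101" status="inactive"

ANSWER: inactive


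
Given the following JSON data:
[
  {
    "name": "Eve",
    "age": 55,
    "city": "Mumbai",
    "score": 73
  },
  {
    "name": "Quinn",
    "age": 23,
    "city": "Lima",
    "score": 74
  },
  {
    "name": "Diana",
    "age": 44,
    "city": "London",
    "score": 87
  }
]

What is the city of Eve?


Looking up record where name = Eve
Record index: 0
Field 'city' = Mumbai

ANSWER: Mumbai


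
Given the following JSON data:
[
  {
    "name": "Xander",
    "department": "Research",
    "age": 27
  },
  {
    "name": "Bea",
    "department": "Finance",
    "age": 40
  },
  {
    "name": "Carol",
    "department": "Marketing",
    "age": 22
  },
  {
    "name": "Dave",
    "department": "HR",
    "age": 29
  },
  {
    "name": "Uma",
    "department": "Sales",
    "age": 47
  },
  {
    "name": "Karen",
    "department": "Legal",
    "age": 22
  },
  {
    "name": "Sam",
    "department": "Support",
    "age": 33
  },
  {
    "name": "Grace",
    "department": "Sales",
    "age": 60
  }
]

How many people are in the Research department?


Scanning records for department = Research
  Record 0: Xander
Count: 1

ANSWER: 1


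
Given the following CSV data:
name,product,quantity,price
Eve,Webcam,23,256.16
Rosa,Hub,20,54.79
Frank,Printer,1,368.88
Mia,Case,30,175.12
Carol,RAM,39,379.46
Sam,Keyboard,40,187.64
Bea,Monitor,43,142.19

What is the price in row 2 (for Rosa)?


Row 2: Rosa
Column 'price' = 54.79

ANSWER: 54.79


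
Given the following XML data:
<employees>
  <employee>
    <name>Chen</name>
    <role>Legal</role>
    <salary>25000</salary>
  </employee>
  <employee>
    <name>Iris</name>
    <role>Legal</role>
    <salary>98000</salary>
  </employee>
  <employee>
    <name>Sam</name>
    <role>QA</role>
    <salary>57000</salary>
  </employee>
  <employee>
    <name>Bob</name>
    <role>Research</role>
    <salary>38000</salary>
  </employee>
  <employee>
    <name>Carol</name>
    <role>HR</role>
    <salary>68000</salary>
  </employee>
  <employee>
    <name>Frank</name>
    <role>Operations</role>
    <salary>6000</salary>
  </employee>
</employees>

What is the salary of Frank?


Searching for <employee> with <name>Frank</name>
Found at position 6
<salary>6000</salary>

ANSWER: 6000


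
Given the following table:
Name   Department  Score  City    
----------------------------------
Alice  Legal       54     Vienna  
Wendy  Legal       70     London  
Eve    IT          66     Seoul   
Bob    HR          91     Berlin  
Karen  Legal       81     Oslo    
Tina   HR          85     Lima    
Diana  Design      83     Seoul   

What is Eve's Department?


Row 3: Eve
Department = IT

ANSWER: IT


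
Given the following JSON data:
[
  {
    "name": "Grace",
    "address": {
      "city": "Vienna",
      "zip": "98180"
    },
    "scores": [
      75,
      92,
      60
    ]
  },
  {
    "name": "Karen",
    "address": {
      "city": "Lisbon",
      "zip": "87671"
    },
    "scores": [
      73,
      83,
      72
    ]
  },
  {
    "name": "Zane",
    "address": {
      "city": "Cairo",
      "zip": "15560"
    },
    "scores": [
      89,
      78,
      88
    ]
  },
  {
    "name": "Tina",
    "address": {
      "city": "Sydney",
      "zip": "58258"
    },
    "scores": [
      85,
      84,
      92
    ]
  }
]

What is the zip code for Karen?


Path: records[1].address.zip
Value: 87671

ANSWER: 87671


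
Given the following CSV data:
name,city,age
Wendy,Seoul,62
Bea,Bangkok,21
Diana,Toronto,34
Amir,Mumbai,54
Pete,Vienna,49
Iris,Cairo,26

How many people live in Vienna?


Scanning city column for 'Vienna':
  Row 5: Pete -> MATCH
Total matches: 1

ANSWER: 1


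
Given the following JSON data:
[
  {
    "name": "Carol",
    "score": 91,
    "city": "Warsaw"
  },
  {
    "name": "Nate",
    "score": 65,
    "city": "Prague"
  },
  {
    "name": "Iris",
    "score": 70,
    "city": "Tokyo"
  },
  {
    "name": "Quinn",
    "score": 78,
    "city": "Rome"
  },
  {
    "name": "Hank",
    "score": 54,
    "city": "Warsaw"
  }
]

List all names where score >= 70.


Filtering records where score >= 70:
  Carol (score=91) -> YES
  Nate (score=65) -> no
  Iris (score=70) -> YES
  Quinn (score=78) -> YES
  Hank (score=54) -> no


ANSWER: Carol, Iris, Quinn


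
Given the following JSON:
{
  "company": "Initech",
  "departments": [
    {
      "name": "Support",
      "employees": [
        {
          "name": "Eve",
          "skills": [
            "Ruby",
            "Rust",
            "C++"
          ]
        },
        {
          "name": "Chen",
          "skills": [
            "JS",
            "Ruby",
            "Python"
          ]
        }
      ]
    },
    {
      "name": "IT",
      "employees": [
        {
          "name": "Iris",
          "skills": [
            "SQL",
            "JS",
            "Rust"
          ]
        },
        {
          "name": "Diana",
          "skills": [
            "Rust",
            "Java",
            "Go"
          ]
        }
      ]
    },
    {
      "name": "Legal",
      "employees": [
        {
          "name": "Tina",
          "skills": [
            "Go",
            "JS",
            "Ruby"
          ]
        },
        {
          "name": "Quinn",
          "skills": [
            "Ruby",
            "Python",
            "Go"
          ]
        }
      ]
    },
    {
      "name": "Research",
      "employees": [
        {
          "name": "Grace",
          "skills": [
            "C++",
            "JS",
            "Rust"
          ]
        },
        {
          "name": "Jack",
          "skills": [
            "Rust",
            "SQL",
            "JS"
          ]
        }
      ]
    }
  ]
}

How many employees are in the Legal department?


Path: departments[2].employees
Count: 2

ANSWER: 2


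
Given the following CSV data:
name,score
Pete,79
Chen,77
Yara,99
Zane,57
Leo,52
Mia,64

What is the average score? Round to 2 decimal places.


Scores: 79, 77, 99, 57, 52, 64
Sum = 428
Count = 6
Average = 428 / 6 = 71.33

ANSWER: 71.33


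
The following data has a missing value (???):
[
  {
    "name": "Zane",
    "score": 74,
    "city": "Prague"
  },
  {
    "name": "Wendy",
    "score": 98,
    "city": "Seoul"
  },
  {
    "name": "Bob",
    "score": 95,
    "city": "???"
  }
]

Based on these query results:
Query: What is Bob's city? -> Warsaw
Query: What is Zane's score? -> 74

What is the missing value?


The missing value is Bob's city
From query: Bob's city = Warsaw

ANSWER: Warsaw


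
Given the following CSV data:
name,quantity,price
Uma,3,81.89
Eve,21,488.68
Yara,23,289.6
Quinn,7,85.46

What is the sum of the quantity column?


Values in 'quantity' column:
  Row 1: 3
  Row 2: 21
  Row 3: 23
  Row 4: 7
Sum = 3 + 21 + 23 + 7 = 54

ANSWER: 54


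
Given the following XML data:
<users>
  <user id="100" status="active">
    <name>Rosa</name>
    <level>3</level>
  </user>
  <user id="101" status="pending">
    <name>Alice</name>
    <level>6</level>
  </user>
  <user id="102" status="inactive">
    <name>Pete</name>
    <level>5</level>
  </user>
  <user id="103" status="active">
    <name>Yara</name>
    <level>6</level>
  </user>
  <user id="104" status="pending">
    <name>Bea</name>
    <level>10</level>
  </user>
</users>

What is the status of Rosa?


Finding user with name = Rosa
user id="100" status="active"

ANSWER: active


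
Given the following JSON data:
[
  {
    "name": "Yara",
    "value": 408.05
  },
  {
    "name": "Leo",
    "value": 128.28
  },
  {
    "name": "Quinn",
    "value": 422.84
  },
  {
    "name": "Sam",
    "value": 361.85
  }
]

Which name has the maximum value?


Comparing values:
  Yara: 408.05
  Leo: 128.28
  Quinn: 422.84
  Sam: 361.85
Maximum: Quinn (422.84)

ANSWER: Quinn


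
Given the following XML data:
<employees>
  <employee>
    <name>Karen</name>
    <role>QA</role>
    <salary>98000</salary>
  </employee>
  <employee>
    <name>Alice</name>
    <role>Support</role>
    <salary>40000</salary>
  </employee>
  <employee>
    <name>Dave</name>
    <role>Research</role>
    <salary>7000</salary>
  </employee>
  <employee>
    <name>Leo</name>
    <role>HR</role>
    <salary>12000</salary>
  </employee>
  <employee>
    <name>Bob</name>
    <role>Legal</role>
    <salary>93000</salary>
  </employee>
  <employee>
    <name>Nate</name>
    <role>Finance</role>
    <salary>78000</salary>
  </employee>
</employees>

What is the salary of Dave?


Searching for <employee> with <name>Dave</name>
Found at position 3
<salary>7000</salary>

ANSWER: 7000


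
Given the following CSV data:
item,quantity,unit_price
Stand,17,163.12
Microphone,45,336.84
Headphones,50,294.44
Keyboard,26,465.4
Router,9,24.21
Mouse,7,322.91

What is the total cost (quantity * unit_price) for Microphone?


Row: Microphone
quantity = 45
unit_price = 336.84
total = 45 * 336.84 = 15157.8

ANSWER: 15157.8


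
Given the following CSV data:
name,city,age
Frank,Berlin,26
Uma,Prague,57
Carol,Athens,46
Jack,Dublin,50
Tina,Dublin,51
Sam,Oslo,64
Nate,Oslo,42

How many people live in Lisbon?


Scanning city column for 'Lisbon':
Total matches: 0

ANSWER: 0


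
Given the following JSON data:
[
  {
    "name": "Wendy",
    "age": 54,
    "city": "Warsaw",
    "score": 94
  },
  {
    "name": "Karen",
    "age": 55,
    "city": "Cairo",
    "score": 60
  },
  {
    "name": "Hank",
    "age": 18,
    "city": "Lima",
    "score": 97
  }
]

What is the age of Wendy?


Looking up record where name = Wendy
Record index: 0
Field 'age' = 54

ANSWER: 54


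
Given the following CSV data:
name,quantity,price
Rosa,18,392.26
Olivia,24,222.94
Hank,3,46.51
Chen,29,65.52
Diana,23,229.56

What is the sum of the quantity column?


Values in 'quantity' column:
  Row 1: 18
  Row 2: 24
  Row 3: 3
  Row 4: 29
  Row 5: 23
Sum = 18 + 24 + 3 + 29 + 23 = 97

ANSWER: 97


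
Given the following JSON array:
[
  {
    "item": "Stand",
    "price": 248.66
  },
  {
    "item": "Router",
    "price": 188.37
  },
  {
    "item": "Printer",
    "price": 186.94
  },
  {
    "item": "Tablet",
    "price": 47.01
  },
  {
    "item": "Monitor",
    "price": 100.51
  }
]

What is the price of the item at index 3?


Array index 3 -> Tablet
price = 47.01

ANSWER: 47.01


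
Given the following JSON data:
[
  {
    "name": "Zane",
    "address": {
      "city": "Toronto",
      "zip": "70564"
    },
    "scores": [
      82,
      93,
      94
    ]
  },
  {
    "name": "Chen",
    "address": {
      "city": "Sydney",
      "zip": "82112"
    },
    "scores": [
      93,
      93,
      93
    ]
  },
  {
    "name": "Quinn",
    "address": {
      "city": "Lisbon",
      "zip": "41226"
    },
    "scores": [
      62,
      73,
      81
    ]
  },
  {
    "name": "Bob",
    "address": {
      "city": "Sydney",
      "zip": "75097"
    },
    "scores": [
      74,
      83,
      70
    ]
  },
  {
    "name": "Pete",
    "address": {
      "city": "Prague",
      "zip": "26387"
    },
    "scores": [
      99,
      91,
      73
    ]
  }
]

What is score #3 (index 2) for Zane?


Path: records[0].scores[2]
Value: 94

ANSWER: 94


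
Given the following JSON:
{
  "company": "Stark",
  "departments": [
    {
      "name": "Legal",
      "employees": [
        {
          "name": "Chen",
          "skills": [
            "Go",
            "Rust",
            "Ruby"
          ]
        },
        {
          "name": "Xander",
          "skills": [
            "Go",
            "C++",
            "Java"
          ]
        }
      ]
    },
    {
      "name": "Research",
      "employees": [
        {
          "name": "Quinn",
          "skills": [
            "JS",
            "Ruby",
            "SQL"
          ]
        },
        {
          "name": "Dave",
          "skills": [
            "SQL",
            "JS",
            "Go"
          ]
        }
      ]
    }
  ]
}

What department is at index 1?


Path: departments[1].name
Value: Research

ANSWER: Research


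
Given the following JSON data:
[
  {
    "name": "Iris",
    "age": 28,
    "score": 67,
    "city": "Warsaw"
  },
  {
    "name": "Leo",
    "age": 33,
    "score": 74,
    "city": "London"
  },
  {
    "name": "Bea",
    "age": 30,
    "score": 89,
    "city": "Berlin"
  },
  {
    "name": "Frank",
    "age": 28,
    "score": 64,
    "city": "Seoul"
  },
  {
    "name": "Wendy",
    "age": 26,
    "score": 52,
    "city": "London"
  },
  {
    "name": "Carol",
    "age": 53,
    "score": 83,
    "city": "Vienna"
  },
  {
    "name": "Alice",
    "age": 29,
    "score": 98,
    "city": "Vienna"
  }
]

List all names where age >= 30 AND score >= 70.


Checking both conditions:
  Iris (age=28, score=67) -> no
  Leo (age=33, score=74) -> YES
  Bea (age=30, score=89) -> YES
  Frank (age=28, score=64) -> no
  Wendy (age=26, score=52) -> no
  Carol (age=53, score=83) -> YES
  Alice (age=29, score=98) -> no


ANSWER: Leo, Bea, Carol


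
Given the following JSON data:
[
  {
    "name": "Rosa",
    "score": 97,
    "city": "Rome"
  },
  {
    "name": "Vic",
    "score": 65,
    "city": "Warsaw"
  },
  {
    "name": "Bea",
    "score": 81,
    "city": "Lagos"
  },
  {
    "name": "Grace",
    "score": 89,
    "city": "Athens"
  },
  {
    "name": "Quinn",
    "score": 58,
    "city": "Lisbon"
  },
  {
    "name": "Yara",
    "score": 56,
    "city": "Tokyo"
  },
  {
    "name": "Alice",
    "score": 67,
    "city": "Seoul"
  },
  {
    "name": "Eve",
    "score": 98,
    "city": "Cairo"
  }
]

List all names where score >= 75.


Filtering records where score >= 75:
  Rosa (score=97) -> YES
  Vic (score=65) -> no
  Bea (score=81) -> YES
  Grace (score=89) -> YES
  Quinn (score=58) -> no
  Yara (score=56) -> no
  Alice (score=67) -> no
  Eve (score=98) -> YES


ANSWER: Rosa, Bea, Grace, Eve


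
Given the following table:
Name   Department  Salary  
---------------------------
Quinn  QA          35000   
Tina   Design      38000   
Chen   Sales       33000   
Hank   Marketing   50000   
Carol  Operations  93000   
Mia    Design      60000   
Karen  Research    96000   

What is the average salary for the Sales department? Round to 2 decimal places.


Sales department members:
  Chen: 33000
Sum = 33000
Count = 1
Average = 33000 / 1 = 33000.00

ANSWER: 33000.00


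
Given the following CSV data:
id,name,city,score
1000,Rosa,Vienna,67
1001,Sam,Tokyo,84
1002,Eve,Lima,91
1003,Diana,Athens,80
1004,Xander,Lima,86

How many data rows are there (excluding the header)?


Counting rows (excluding header):
Header: id,name,city,score
Data rows: 5

ANSWER: 5


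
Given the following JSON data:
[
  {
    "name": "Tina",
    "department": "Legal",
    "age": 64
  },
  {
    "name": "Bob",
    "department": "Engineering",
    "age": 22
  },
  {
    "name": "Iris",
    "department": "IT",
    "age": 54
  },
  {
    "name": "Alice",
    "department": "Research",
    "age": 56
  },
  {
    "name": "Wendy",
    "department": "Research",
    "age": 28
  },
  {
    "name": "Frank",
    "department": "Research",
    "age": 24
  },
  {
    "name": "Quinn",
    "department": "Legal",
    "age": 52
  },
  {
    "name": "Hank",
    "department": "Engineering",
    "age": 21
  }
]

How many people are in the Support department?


Scanning records for department = Support
  No matches found
Count: 0

ANSWER: 0


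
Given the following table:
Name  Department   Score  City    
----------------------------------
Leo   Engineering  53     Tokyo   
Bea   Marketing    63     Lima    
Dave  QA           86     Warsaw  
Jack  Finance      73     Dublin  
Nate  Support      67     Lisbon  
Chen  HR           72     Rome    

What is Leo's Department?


Row 1: Leo
Department = Engineering

ANSWER: Engineering


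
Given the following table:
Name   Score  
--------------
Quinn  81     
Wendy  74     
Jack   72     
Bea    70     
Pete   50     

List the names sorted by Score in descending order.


Sorting by Score (descending):
  Quinn: 81
  Wendy: 74
  Jack: 72
  Bea: 70
  Pete: 50


ANSWER: Quinn, Wendy, Jack, Bea, Pete


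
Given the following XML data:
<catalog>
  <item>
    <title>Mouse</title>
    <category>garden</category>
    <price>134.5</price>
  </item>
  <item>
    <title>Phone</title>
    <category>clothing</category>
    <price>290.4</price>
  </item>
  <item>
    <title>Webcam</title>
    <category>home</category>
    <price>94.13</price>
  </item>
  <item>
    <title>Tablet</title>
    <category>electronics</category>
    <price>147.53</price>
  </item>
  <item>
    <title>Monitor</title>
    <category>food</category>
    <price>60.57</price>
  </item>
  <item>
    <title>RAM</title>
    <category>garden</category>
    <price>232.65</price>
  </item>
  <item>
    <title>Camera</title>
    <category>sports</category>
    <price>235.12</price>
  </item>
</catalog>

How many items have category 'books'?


Scanning <item> elements for <category>books</category>:
Count: 0

ANSWER: 0


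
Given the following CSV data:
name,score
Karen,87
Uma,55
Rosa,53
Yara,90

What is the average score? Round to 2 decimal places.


Scores: 87, 55, 53, 90
Sum = 285
Count = 4
Average = 285 / 4 = 71.25

ANSWER: 71.25


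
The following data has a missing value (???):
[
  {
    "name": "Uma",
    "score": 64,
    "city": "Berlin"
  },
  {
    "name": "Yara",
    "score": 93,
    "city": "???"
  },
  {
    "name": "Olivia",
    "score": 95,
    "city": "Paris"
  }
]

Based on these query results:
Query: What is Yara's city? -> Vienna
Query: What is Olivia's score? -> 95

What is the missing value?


The missing value is Yara's city
From query: Yara's city = Vienna

ANSWER: Vienna


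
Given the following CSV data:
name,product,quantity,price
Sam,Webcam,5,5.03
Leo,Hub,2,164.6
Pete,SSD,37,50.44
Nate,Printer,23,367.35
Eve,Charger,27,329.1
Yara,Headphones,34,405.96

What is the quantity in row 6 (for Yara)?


Row 6: Yara
Column 'quantity' = 34

ANSWER: 34


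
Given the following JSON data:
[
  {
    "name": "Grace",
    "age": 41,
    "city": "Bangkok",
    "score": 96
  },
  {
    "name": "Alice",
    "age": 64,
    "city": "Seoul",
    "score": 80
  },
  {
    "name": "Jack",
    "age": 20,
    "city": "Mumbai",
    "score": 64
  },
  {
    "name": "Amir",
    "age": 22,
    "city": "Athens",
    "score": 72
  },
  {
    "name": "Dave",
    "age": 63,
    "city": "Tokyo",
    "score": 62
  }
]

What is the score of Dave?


Looking up record where name = Dave
Record index: 4
Field 'score' = 62

ANSWER: 62


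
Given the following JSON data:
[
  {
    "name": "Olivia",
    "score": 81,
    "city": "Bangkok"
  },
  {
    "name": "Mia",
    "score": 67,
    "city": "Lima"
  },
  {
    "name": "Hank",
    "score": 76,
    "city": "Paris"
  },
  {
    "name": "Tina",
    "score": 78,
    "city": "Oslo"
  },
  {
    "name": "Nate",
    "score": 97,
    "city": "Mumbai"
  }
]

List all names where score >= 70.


Filtering records where score >= 70:
  Olivia (score=81) -> YES
  Mia (score=67) -> no
  Hank (score=76) -> YES
  Tina (score=78) -> YES
  Nate (score=97) -> YES


ANSWER: Olivia, Hank, Tina, Nate


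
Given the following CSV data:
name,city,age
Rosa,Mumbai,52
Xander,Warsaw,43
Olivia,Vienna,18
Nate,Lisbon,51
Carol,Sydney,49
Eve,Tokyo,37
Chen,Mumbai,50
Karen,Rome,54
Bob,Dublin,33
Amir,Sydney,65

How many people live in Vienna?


Scanning city column for 'Vienna':
  Row 3: Olivia -> MATCH
Total matches: 1

ANSWER: 1


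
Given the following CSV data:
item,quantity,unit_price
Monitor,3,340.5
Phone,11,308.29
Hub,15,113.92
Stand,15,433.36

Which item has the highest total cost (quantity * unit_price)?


Computing row totals:
  Monitor: 1021.5
  Phone: 3391.19
  Hub: 1708.8
  Stand: 6500.4
Maximum: Stand (6500.4)

ANSWER: Stand


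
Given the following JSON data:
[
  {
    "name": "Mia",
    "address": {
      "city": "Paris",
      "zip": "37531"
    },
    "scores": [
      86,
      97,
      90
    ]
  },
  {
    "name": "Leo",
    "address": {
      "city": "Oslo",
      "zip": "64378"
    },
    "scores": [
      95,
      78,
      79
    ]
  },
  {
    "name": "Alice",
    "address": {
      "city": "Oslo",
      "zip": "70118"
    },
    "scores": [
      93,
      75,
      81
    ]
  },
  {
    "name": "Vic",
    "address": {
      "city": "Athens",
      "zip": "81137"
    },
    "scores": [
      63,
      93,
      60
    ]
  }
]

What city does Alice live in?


Path: records[2].address.city
Value: Oslo

ANSWER: Oslo


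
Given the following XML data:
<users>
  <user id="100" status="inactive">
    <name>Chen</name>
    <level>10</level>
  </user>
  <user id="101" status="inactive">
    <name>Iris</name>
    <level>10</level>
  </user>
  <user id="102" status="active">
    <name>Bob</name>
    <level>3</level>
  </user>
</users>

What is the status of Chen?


Finding user with name = Chen
user id="100" status="inactive"

ANSWER: inactive


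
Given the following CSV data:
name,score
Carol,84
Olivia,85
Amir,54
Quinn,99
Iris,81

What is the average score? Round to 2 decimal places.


Scores: 84, 85, 54, 99, 81
Sum = 403
Count = 5
Average = 403 / 5 = 80.60

ANSWER: 80.60


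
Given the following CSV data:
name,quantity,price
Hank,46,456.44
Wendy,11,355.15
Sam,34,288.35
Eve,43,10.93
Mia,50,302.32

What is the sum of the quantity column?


Values in 'quantity' column:
  Row 1: 46
  Row 2: 11
  Row 3: 34
  Row 4: 43
  Row 5: 50
Sum = 46 + 11 + 34 + 43 + 50 = 184

ANSWER: 184


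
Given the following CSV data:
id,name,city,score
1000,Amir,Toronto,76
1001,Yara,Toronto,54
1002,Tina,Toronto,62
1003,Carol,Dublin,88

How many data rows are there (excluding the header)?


Counting rows (excluding header):
Header: id,name,city,score
Data rows: 4

ANSWER: 4


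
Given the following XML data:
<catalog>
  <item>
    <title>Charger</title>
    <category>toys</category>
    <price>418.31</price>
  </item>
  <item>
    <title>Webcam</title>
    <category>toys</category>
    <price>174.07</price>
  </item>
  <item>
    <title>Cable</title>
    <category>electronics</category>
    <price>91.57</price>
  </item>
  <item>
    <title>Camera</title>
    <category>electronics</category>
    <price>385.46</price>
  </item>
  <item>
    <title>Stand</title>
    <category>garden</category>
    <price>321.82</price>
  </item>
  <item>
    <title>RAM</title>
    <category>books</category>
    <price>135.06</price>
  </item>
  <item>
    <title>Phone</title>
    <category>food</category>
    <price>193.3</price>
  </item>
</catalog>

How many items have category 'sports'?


Scanning <item> elements for <category>sports</category>:
Count: 0

ANSWER: 0


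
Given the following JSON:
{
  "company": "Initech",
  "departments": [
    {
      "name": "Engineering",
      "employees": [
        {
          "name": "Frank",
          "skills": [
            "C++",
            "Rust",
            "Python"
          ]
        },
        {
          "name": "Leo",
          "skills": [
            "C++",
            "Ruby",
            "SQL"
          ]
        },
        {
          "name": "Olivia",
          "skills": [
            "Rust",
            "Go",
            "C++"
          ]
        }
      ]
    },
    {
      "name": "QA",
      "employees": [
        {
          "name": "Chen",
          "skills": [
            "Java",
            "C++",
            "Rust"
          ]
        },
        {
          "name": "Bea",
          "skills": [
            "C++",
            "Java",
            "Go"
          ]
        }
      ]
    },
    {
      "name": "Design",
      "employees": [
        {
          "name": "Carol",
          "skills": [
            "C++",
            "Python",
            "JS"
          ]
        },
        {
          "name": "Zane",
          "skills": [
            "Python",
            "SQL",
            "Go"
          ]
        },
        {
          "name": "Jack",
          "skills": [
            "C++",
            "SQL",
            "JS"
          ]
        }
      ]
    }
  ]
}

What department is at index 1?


Path: departments[1].name
Value: QA

ANSWER: QA


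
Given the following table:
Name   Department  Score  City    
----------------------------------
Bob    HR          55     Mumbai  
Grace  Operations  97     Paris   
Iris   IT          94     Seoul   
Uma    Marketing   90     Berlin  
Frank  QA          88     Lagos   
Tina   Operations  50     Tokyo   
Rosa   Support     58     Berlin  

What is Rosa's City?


Row 7: Rosa
City = Berlin

ANSWER: Berlin


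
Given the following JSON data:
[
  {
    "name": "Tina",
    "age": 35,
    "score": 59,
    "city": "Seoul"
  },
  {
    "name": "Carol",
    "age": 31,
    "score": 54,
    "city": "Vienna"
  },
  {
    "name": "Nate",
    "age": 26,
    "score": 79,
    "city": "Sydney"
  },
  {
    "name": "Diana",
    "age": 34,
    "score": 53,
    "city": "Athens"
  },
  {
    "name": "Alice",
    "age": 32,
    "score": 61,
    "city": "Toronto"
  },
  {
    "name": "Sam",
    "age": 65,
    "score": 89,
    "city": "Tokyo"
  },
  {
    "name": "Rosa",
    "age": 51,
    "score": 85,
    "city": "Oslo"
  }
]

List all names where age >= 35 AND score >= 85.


Checking both conditions:
  Tina (age=35, score=59) -> no
  Carol (age=31, score=54) -> no
  Nate (age=26, score=79) -> no
  Diana (age=34, score=53) -> no
  Alice (age=32, score=61) -> no
  Sam (age=65, score=89) -> YES
  Rosa (age=51, score=85) -> YES


ANSWER: Sam, Rosa
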